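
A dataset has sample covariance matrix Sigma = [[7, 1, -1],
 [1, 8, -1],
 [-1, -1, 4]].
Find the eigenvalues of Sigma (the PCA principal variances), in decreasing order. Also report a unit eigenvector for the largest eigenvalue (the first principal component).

Step 1 — characteristic polynomial p(λ) = det(λI - Sigma) = λ³ - tr·λ² + c_1·λ - det, where tr = trace, c_1 = sum of the principal 2×2 minors, det = det(Sigma):
  tr = 7 + 8 + 4 = 19,
  c_1 = (7·8 - (1)²) + (7·4 - (-1)²) + (8·4 - (-1)²) = 55 + 27 + 31 = 113,
  det = 7·(8·4 - (-1)²) - (1)·((1)·4 - (-1)·(-1)) + (-1)·((1)·(-1) - 8·(-1)) = 7·(31) - (1)·(3) + (-1)·(7) = 207.
  So p(λ) = λ³ - 19λ² + 113λ - 207.
Step 2 — look for an integer root (rational root theorem: any rational root is an integer divisor of 207). Testing λ = 9:
  p(9) = 729 - 1539 + 1017 - 207 = 0  ✓
  Dividing out (λ - 9): p(λ) = (λ - 9)(λ² - 10λ + 23).
Step 3 — remaining eigenvalues from the quadratic λ² - 10λ + 23 = 0:
  Δ = 10² - 4·23 = 100 - 92 = 8,  λ = (10 ± √8)/2 = (10 ± 2.8284)/2 ≈ 6.4142 or 3.5858.
  Sorted: λ_1 = 9,  λ_2 = 6.4142,  λ_3 = 3.5858  (check: sum = 19 = tr ✓).

Step 4 — unit eigenvector for λ_1 = 9: v spans the null space of (Sigma - λ_1 I), whose rows are
  r_1 = (-2, 1, -1),  r_2 = (1, -1, -1),  r_3 = (-1, -1, -5).
  v is orthogonal to every row, so take v ∝ r_1 × r_2 = ((1)·(-1) - (-1)·(-1), (-1)·(1) - (-2)·(-1), (-2)·(-1) - (1)·(1)) = (-2, -3, 1).
  Rescale (multiply by -1 so the first nonzero entry is positive): u = (2, 3, -1).
  ||u|| = √((2)² + (3)² + (-1)²) = √(14) ≈ 3.7417,  v_1 = u/||u|| ≈ (0.5345, 0.8018, -0.2673) (||v_1|| = 1).

λ_1 = 9,  λ_2 = 6.4142,  λ_3 = 3.5858;  v_1 ≈ (0.5345, 0.8018, -0.2673)


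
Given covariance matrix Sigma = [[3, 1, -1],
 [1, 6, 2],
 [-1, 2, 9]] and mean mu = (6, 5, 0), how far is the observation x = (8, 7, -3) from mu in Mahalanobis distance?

Step 1 — centre the observation: (x - mu) = (2, 2, -3).

Step 2 — invert Sigma (cofactor / det for 3×3, or solve directly):
  Sigma^{-1} = [[0.3817, -0.084, 0.0611],
 [-0.084, 0.1985, -0.0534],
 [0.0611, -0.0534, 0.1298]].

Step 3 — form the quadratic (x - mu)^T · Sigma^{-1} · (x - mu):
  Sigma^{-1} · (x - mu) = (0.4122, 0.3893, -0.374).
  (x - mu)^T · [Sigma^{-1} · (x - mu)] = (2)·(0.4122) + (2)·(0.3893) + (-3)·(-0.374) = 2.7252.

Step 4 — take square root: d = √(2.7252) ≈ 1.6508.

d(x, mu) = √(2.7252) ≈ 1.6508


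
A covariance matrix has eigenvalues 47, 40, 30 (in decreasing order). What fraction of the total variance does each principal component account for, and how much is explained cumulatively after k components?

Step 1 — total variance = trace(Sigma) = Σ λ_i = 47 + 40 + 30 = 117.

Step 2 — fraction explained by component i = λ_i / Σ λ:
  PC1: 47/117 = 0.4017
  PC2: 40/117 = 0.3419
  PC3: 30/117 = 0.2564

Step 3 — cumulative fraction after k components = (λ_1 + ... + λ_k) / Σ λ:
  k = 1: 47/117 = 0.4017
  k = 2: (47 + 40)/117 = 87/117 = 0.7436
  k = 3: (47 + 40 + 30)/117 = 117/117 = 1

Summary (fraction, with percent):

explained: PC1 0.4017 (40.17%), PC2 0.3419 (34.19%), PC3 0.2564 (25.64%);  cumulative: 0.4017, 0.7436, 1


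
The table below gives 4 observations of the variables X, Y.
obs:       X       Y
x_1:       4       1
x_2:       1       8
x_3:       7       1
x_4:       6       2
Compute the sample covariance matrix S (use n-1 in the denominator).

Step 1 — column means:
  mean(X) = (4 + 1 + 7 + 6) / 4 = 18/4 = 4.5
  mean(Y) = (1 + 8 + 1 + 2) / 4 = 12/4 = 3

Step 2 — sample covariance S[i,j] = (1/(n-1)) · Σ_k (x_{k,i} - mean_i) · (x_{k,j} - mean_j), with n-1 = 3.
  S[X,X] = ((-0.5)·(-0.5) + (-3.5)·(-3.5) + (2.5)·(2.5) + (1.5)·(1.5)) / 3 = 21/3 = 7
  S[X,Y] = ((-0.5)·(-2) + (-3.5)·(5) + (2.5)·(-2) + (1.5)·(-1)) / 3 = -23/3 = -7.6667
  S[Y,Y] = ((-2)·(-2) + (5)·(5) + (-2)·(-2) + (-1)·(-1)) / 3 = 34/3 = 11.3333

S is symmetric (S[j,i] = S[i,j]). Assembling:

S = [[7, -7.6667],
 [-7.6667, 11.3333]]


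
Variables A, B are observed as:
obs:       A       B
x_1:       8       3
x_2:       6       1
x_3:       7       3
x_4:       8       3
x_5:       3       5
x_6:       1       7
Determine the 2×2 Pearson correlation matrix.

Step 1 — column means:
  mean(A) = (8 + 6 + 7 + 8 + 3 + 1) / 6 = 33/6 = 5.5
  mean(B) = (3 + 1 + 3 + 3 + 5 + 7) / 6 = 22/6 = 3.6667

Step 2 — sample variances and covariances s[i,j] = (1/(n-1)) · Σ_k (x_{k,i} - mean_i) · (x_{k,j} - mean_j), with n-1 = 5:
  s[A,A] = ((2.5)·(2.5) + (0.5)·(0.5) + (1.5)·(1.5) + (2.5)·(2.5) + (-2.5)·(-2.5) + (-4.5)·(-4.5)) / 5 = 41.5/5 = 8.3
  s[A,B] = ((2.5)·(-0.6667) + (0.5)·(-2.6667) + (1.5)·(-0.6667) + (2.5)·(-0.6667) + (-2.5)·(1.3333) + (-4.5)·(3.3333)) / 5 = -24/5 = -4.8
  s[B,B] = ((-0.6667)·(-0.6667) + (-2.6667)·(-2.6667) + (-0.6667)·(-0.6667) + (-0.6667)·(-0.6667) + (1.3333)·(1.3333) + (3.3333)·(3.3333)) / 5 = 21.3333/5 = 4.2667
  Sample standard deviations s_i = √(s[i,i]):
  s(A) = √(8.3) = 2.881
  s(B) = √(4.2667) = 2.0656

Step 3 — r_{ij} = s_{ij} / (s_i · s_j):
  r[A,A] = 1 (diagonal).
  r[A,B] = -4.8 / (2.881 · 2.0656) = -4.8 / 5.9509 = -0.8066
  r[B,B] = 1 (diagonal).

R is symmetric with unit diagonal. Assembling:

R = [[1, -0.8066],
 [-0.8066, 1]]


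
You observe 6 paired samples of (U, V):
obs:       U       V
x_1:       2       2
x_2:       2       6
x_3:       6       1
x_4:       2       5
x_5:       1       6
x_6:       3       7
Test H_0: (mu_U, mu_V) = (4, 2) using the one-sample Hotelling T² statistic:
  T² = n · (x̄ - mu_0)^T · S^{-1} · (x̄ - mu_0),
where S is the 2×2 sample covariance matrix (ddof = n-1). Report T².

Step 1 — sample mean vector:
  mean(U) = (2 + 2 + 6 + 2 + 1 + 3) / 6 = 16/6 = 2.6667
  mean(V) = (2 + 6 + 1 + 5 + 6 + 7) / 6 = 27/6 = 4.5
  x̄ = (2.6667, 4.5),  deviation x̄ - mu_0 = (2.6667, 4.5) - (4, 2) = (-1.3333, 2.5).

Step 2 — sample covariance matrix, S[i,j] = (1/(n-1)) · Σ_k (x_{k,i} - mean_i) · (x_{k,j} - mean_j), divisor n-1 = 5:
  S[U,U] = ((-0.6667)·(-0.6667) + (-0.6667)·(-0.6667) + (3.3333)·(3.3333) + (-0.6667)·(-0.6667) + (-1.6667)·(-1.6667) + (0.3333)·(0.3333)) / 5 = 15.3333/5 = 3.0667
  S[U,V] = ((-0.6667)·(-2.5) + (-0.6667)·(1.5) + (3.3333)·(-3.5) + (-0.6667)·(0.5) + (-1.6667)·(1.5) + (0.3333)·(2.5)) / 5 = -13/5 = -2.6
  S[V,V] = ((-2.5)·(-2.5) + (1.5)·(1.5) + (-3.5)·(-3.5) + (0.5)·(0.5) + (1.5)·(1.5) + (2.5)·(2.5)) / 5 = 29.5/5 = 5.9
  S = [[3.0667, -2.6],
 [-2.6, 5.9]].

Step 3 — invert S. det(S) = 3.0667·5.9 - (-2.6)² = 11.3333.
  S^{-1} = (1/det) · [[d, -b], [-b, a]] = [[0.5206, 0.2294],
 [0.2294, 0.2706]].

Step 4 — quadratic form (x̄ - mu_0)^T · S^{-1} · (x̄ - mu_0):
  S^{-1} · (x̄ - mu_0) = (-0.1206, 0.3706),
  (x̄ - mu_0)^T · [...] = (-1.3333)·(-0.1206) + (2.5)·(0.3706) = 1.0873.

Step 5 — scale by n: T² = 6 · 1.0873 = 6.5235.

T² ≈ 6.5235


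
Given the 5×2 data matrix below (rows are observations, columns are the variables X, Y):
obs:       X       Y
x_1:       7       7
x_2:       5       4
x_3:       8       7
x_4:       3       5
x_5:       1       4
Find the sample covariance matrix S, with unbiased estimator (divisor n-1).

Step 1 — column means:
  mean(X) = (7 + 5 + 8 + 3 + 1) / 5 = 24/5 = 4.8
  mean(Y) = (7 + 4 + 7 + 5 + 4) / 5 = 27/5 = 5.4

Step 2 — sample covariance S[i,j] = (1/(n-1)) · Σ_k (x_{k,i} - mean_i) · (x_{k,j} - mean_j), with n-1 = 4.
  S[X,X] = ((2.2)·(2.2) + (0.2)·(0.2) + (3.2)·(3.2) + (-1.8)·(-1.8) + (-3.8)·(-3.8)) / 4 = 32.8/4 = 8.2
  S[X,Y] = ((2.2)·(1.6) + (0.2)·(-1.4) + (3.2)·(1.6) + (-1.8)·(-0.4) + (-3.8)·(-1.4)) / 4 = 14.4/4 = 3.6
  S[Y,Y] = ((1.6)·(1.6) + (-1.4)·(-1.4) + (1.6)·(1.6) + (-0.4)·(-0.4) + (-1.4)·(-1.4)) / 4 = 9.2/4 = 2.3

S is symmetric (S[j,i] = S[i,j]). Assembling:

S = [[8.2, 3.6],
 [3.6, 2.3]]


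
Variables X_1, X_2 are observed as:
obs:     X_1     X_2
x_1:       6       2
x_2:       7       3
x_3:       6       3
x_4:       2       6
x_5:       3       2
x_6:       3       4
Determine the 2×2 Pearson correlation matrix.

Step 1 — column means:
  mean(X_1) = (6 + 7 + 6 + 2 + 3 + 3) / 6 = 27/6 = 4.5
  mean(X_2) = (2 + 3 + 3 + 6 + 2 + 4) / 6 = 20/6 = 3.3333

Step 2 — sample variances and covariances s[i,j] = (1/(n-1)) · Σ_k (x_{k,i} - mean_i) · (x_{k,j} - mean_j), with n-1 = 5:
  s[X_1,X_1] = ((1.5)·(1.5) + (2.5)·(2.5) + (1.5)·(1.5) + (-2.5)·(-2.5) + (-1.5)·(-1.5) + (-1.5)·(-1.5)) / 5 = 21.5/5 = 4.3
  s[X_1,X_2] = ((1.5)·(-1.3333) + (2.5)·(-0.3333) + (1.5)·(-0.3333) + (-2.5)·(2.6667) + (-1.5)·(-1.3333) + (-1.5)·(0.6667)) / 5 = -9/5 = -1.8
  s[X_2,X_2] = ((-1.3333)·(-1.3333) + (-0.3333)·(-0.3333) + (-0.3333)·(-0.3333) + (2.6667)·(2.6667) + (-1.3333)·(-1.3333) + (0.6667)·(0.6667)) / 5 = 11.3333/5 = 2.2667
  Sample standard deviations s_i = √(s[i,i]):
  s(X_1) = √(4.3) = 2.0736
  s(X_2) = √(2.2667) = 1.5055

Step 3 — r_{ij} = s_{ij} / (s_i · s_j):
  r[X_1,X_1] = 1 (diagonal).
  r[X_1,X_2] = -1.8 / (2.0736 · 1.5055) = -1.8 / 3.122 = -0.5766
  r[X_2,X_2] = 1 (diagonal).

R is symmetric with unit diagonal. Assembling:

R = [[1, -0.5766],
 [-0.5766, 1]]


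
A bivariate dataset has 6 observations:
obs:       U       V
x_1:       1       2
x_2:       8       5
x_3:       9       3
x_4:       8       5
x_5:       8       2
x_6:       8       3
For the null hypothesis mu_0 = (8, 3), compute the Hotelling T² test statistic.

Step 1 — sample mean vector:
  mean(U) = (1 + 8 + 9 + 8 + 8 + 8) / 6 = 42/6 = 7
  mean(V) = (2 + 5 + 3 + 5 + 2 + 3) / 6 = 20/6 = 3.3333
  x̄ = (7, 3.3333),  deviation x̄ - mu_0 = (7, 3.3333) - (8, 3) = (-1, 0.3333).

Step 2 — sample covariance matrix, S[i,j] = (1/(n-1)) · Σ_k (x_{k,i} - mean_i) · (x_{k,j} - mean_j), divisor n-1 = 5:
  S[U,U] = ((-6)·(-6) + (1)·(1) + (2)·(2) + (1)·(1) + (1)·(1) + (1)·(1)) / 5 = 44/5 = 8.8
  S[U,V] = ((-6)·(-1.3333) + (1)·(1.6667) + (2)·(-0.3333) + (1)·(1.6667) + (1)·(-1.3333) + (1)·(-0.3333)) / 5 = 9/5 = 1.8
  S[V,V] = ((-1.3333)·(-1.3333) + (1.6667)·(1.6667) + (-0.3333)·(-0.3333) + (1.6667)·(1.6667) + (-1.3333)·(-1.3333) + (-0.3333)·(-0.3333)) / 5 = 9.3333/5 = 1.8667
  S = [[8.8, 1.8],
 [1.8, 1.8667]].

Step 3 — invert S. det(S) = 8.8·1.8667 - (1.8)² = 13.1867.
  S^{-1} = (1/det) · [[d, -b], [-b, a]] = [[0.1416, -0.1365],
 [-0.1365, 0.6673]].

Step 4 — quadratic form (x̄ - mu_0)^T · S^{-1} · (x̄ - mu_0):
  S^{-1} · (x̄ - mu_0) = (-0.1871, 0.3589),
  (x̄ - mu_0)^T · [...] = (-1)·(-0.1871) + (0.3333)·(0.3589) = 0.3067.

Step 5 — scale by n: T² = 6 · 0.3067 = 1.8402.

T² ≈ 1.8402


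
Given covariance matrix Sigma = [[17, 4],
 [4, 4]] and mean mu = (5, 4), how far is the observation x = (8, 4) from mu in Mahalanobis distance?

Step 1 — centre the observation: (x - mu) = (3, 0).

Step 2 — invert Sigma. det(Sigma) = 17·4 - (4)² = 52.
  Sigma^{-1} = (1/det) · [[d, -b], [-b, a]] = [[0.0769, -0.0769],
 [-0.0769, 0.3269]].

Step 3 — form the quadratic (x - mu)^T · Sigma^{-1} · (x - mu):
  Sigma^{-1} · (x - mu) = (0.2308, -0.2308).
  (x - mu)^T · [Sigma^{-1} · (x - mu)] = (3)·(0.2308) + (0)·(-0.2308) = 0.6923.

Step 4 — take square root: d = √(0.6923) ≈ 0.8321.

d(x, mu) = √(0.6923) ≈ 0.8321


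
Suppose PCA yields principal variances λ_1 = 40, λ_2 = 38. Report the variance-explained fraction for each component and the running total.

Step 1 — total variance = trace(Sigma) = Σ λ_i = 40 + 38 = 78.

Step 2 — fraction explained by component i = λ_i / Σ λ:
  PC1: 40/78 = 0.5128
  PC2: 38/78 = 0.4872

Step 3 — cumulative fraction after k components = (λ_1 + ... + λ_k) / Σ λ:
  k = 1: 40/78 = 0.5128
  k = 2: (40 + 38)/78 = 78/78 = 1

Summary (fraction, with percent):

explained: PC1 0.5128 (51.28%), PC2 0.4872 (48.72%);  cumulative: 0.5128, 1


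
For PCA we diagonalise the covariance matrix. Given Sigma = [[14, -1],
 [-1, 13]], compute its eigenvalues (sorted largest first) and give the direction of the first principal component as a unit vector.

Step 1 — characteristic polynomial of 2×2 Sigma:
  det(Sigma - λI) = λ² - trace · λ + det = 0.
  trace = 14 + 13 = 27, det = 14·13 - (-1)² = 181.
Step 2 — discriminant:
  Δ = trace² - 4·det = 729 - 724 = 5.
Step 3 — eigenvalues:
  λ = (trace ± √Δ)/2 = (27 ± 2.2361)/2,
  λ_1 = 14.618,  λ_2 = 12.382.

Step 4 — unit eigenvector for λ_1: solve (Sigma - λ_1 I)v = 0. First row:
  (14 - 14.618)·v_x + (-1)·v_y = 0, i.e. (-0.618)·v_x + (-1)·v_y = 0,
  so v ∝ (b, λ_1 - a) = (-1, 0.618); multiply by -1 so the first entry is positive: u = (1, -0.618).
  ||u|| = √((1)² + (-0.618)²) = √(1.382) ≈ 1.1756,
  v_1 = u/||u|| ≈ (0.8507, -0.5257) (||v_1|| = 1).

λ_1 = 14.618,  λ_2 = 12.382;  v_1 ≈ (0.8507, -0.5257)


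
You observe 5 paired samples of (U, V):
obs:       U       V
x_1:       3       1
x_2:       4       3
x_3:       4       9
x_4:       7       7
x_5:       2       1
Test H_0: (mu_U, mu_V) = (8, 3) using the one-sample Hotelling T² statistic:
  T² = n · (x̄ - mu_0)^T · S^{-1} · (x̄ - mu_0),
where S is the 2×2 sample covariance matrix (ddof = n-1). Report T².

Step 1 — sample mean vector:
  mean(U) = (3 + 4 + 4 + 7 + 2) / 5 = 20/5 = 4
  mean(V) = (1 + 3 + 9 + 7 + 1) / 5 = 21/5 = 4.2
  x̄ = (4, 4.2),  deviation x̄ - mu_0 = (4, 4.2) - (8, 3) = (-4, 1.2).

Step 2 — sample covariance matrix, S[i,j] = (1/(n-1)) · Σ_k (x_{k,i} - mean_i) · (x_{k,j} - mean_j), divisor n-1 = 4:
  S[U,U] = ((-1)·(-1) + (0)·(0) + (0)·(0) + (3)·(3) + (-2)·(-2)) / 4 = 14/4 = 3.5
  S[U,V] = ((-1)·(-3.2) + (0)·(-1.2) + (0)·(4.8) + (3)·(2.8) + (-2)·(-3.2)) / 4 = 18/4 = 4.5
  S[V,V] = ((-3.2)·(-3.2) + (-1.2)·(-1.2) + (4.8)·(4.8) + (2.8)·(2.8) + (-3.2)·(-3.2)) / 4 = 52.8/4 = 13.2
  S = [[3.5, 4.5],
 [4.5, 13.2]].

Step 3 — invert S. det(S) = 3.5·13.2 - (4.5)² = 25.95.
  S^{-1} = (1/det) · [[d, -b], [-b, a]] = [[0.5087, -0.1734],
 [-0.1734, 0.1349]].

Step 4 — quadratic form (x̄ - mu_0)^T · S^{-1} · (x̄ - mu_0):
  S^{-1} · (x̄ - mu_0) = (-2.2428, 0.8555),
  (x̄ - mu_0)^T · [...] = (-4)·(-2.2428) + (1.2)·(0.8555) = 9.9977.

Step 5 — scale by n: T² = 5 · 9.9977 = 49.9884.

T² ≈ 49.9884


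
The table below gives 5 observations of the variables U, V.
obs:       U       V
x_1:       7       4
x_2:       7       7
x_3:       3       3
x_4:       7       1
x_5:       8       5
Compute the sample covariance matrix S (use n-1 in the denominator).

Step 1 — column means:
  mean(U) = (7 + 7 + 3 + 7 + 8) / 5 = 32/5 = 6.4
  mean(V) = (4 + 7 + 3 + 1 + 5) / 5 = 20/5 = 4

Step 2 — sample covariance S[i,j] = (1/(n-1)) · Σ_k (x_{k,i} - mean_i) · (x_{k,j} - mean_j), with n-1 = 4.
  S[U,U] = ((0.6)·(0.6) + (0.6)·(0.6) + (-3.4)·(-3.4) + (0.6)·(0.6) + (1.6)·(1.6)) / 4 = 15.2/4 = 3.8
  S[U,V] = ((0.6)·(0) + (0.6)·(3) + (-3.4)·(-1) + (0.6)·(-3) + (1.6)·(1)) / 4 = 5/4 = 1.25
  S[V,V] = ((0)·(0) + (3)·(3) + (-1)·(-1) + (-3)·(-3) + (1)·(1)) / 4 = 20/4 = 5

S is symmetric (S[j,i] = S[i,j]). Assembling:

S = [[3.8, 1.25],
 [1.25, 5]]


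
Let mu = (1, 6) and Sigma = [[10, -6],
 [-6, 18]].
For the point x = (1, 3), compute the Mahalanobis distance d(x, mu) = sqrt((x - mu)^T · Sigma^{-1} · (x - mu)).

Step 1 — centre the observation: (x - mu) = (0, -3).

Step 2 — invert Sigma. det(Sigma) = 10·18 - (-6)² = 144.
  Sigma^{-1} = (1/det) · [[d, -b], [-b, a]] = [[0.125, 0.0417],
 [0.0417, 0.0694]].

Step 3 — form the quadratic (x - mu)^T · Sigma^{-1} · (x - mu):
  Sigma^{-1} · (x - mu) = (-0.125, -0.2083).
  (x - mu)^T · [Sigma^{-1} · (x - mu)] = (0)·(-0.125) + (-3)·(-0.2083) = 0.625.

Step 4 — take square root: d = √(0.625) ≈ 0.7906.

d(x, mu) = √(0.625) ≈ 0.7906


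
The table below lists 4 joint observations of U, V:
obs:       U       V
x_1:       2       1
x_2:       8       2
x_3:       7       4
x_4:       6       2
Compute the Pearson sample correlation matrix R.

Step 1 — column means:
  mean(U) = (2 + 8 + 7 + 6) / 4 = 23/4 = 5.75
  mean(V) = (1 + 2 + 4 + 2) / 4 = 9/4 = 2.25

Step 2 — sample variances and covariances s[i,j] = (1/(n-1)) · Σ_k (x_{k,i} - mean_i) · (x_{k,j} - mean_j), with n-1 = 3:
  s[U,U] = ((-3.75)·(-3.75) + (2.25)·(2.25) + (1.25)·(1.25) + (0.25)·(0.25)) / 3 = 20.75/3 = 6.9167
  s[U,V] = ((-3.75)·(-1.25) + (2.25)·(-0.25) + (1.25)·(1.75) + (0.25)·(-0.25)) / 3 = 6.25/3 = 2.0833
  s[V,V] = ((-1.25)·(-1.25) + (-0.25)·(-0.25) + (1.75)·(1.75) + (-0.25)·(-0.25)) / 3 = 4.75/3 = 1.5833
  Sample standard deviations s_i = √(s[i,i]):
  s(U) = √(6.9167) = 2.63
  s(V) = √(1.5833) = 1.2583

Step 3 — r_{ij} = s_{ij} / (s_i · s_j):
  r[U,U] = 1 (diagonal).
  r[U,V] = 2.0833 / (2.63 · 1.2583) = 2.0833 / 3.3093 = 0.6295
  r[V,V] = 1 (diagonal).

R is symmetric with unit diagonal. Assembling:

R = [[1, 0.6295],
 [0.6295, 1]]


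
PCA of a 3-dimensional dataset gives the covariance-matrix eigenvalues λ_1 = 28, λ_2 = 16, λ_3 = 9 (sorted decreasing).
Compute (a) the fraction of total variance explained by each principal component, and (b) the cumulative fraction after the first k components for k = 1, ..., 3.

Step 1 — total variance = trace(Sigma) = Σ λ_i = 28 + 16 + 9 = 53.

Step 2 — fraction explained by component i = λ_i / Σ λ:
  PC1: 28/53 = 0.5283
  PC2: 16/53 = 0.3019
  PC3: 9/53 = 0.1698

Step 3 — cumulative fraction after k components = (λ_1 + ... + λ_k) / Σ λ:
  k = 1: 28/53 = 0.5283
  k = 2: (28 + 16)/53 = 44/53 = 0.8302
  k = 3: (28 + 16 + 9)/53 = 53/53 = 1

Summary (fraction, with percent):

explained: PC1 0.5283 (52.83%), PC2 0.3019 (30.19%), PC3 0.1698 (16.98%);  cumulative: 0.5283, 0.8302, 1


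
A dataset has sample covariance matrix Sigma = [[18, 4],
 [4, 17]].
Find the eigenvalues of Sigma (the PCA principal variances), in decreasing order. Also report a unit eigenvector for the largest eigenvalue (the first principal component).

Step 1 — characteristic polynomial of 2×2 Sigma:
  det(Sigma - λI) = λ² - trace · λ + det = 0.
  trace = 18 + 17 = 35, det = 18·17 - (4)² = 290.
Step 2 — discriminant:
  Δ = trace² - 4·det = 1225 - 1160 = 65.
Step 3 — eigenvalues:
  λ = (trace ± √Δ)/2 = (35 ± 8.0623)/2,
  λ_1 = 21.5311,  λ_2 = 13.4689.

Step 4 — unit eigenvector for λ_1: solve (Sigma - λ_1 I)v = 0. First row:
  (18 - 21.5311)·v_x + (4)·v_y = 0, i.e. (-3.5311)·v_x + (4)·v_y = 0,
  so v ∝ (b, λ_1 - a) = (4, 3.5311) = u.
  ||u|| = √((4)² + (3.5311)²) = √(28.4689) ≈ 5.3356,
  v_1 = u/||u|| ≈ (0.7497, 0.6618) (||v_1|| = 1).

λ_1 = 21.5311,  λ_2 = 13.4689;  v_1 ≈ (0.7497, 0.6618)


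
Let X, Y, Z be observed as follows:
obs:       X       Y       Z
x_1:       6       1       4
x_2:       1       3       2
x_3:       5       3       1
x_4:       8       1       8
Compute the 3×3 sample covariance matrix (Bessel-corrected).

Step 1 — column means:
  mean(X) = (6 + 1 + 5 + 8) / 4 = 20/4 = 5
  mean(Y) = (1 + 3 + 3 + 1) / 4 = 8/4 = 2
  mean(Z) = (4 + 2 + 1 + 8) / 4 = 15/4 = 3.75

Step 2 — sample covariance S[i,j] = (1/(n-1)) · Σ_k (x_{k,i} - mean_i) · (x_{k,j} - mean_j), with n-1 = 3.
  S[X,X] = ((1)·(1) + (-4)·(-4) + (0)·(0) + (3)·(3)) / 3 = 26/3 = 8.6667
  S[X,Y] = ((1)·(-1) + (-4)·(1) + (0)·(1) + (3)·(-1)) / 3 = -8/3 = -2.6667
  S[X,Z] = ((1)·(0.25) + (-4)·(-1.75) + (0)·(-2.75) + (3)·(4.25)) / 3 = 20/3 = 6.6667
  S[Y,Y] = ((-1)·(-1) + (1)·(1) + (1)·(1) + (-1)·(-1)) / 3 = 4/3 = 1.3333
  S[Y,Z] = ((-1)·(0.25) + (1)·(-1.75) + (1)·(-2.75) + (-1)·(4.25)) / 3 = -9/3 = -3
  S[Z,Z] = ((0.25)·(0.25) + (-1.75)·(-1.75) + (-2.75)·(-2.75) + (4.25)·(4.25)) / 3 = 28.75/3 = 9.5833

S is symmetric (S[j,i] = S[i,j]). Assembling:

S = [[8.6667, -2.6667, 6.6667],
 [-2.6667, 1.3333, -3],
 [6.6667, -3, 9.5833]]


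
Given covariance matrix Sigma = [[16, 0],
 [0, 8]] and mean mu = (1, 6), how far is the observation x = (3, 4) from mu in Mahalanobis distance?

Step 1 — centre the observation: (x - mu) = (2, -2).

Step 2 — invert Sigma. det(Sigma) = 16·8 - (0)² = 128.
  Sigma^{-1} = (1/det) · [[d, -b], [-b, a]] = [[0.0625, 0],
 [0, 0.125]].

Step 3 — form the quadratic (x - mu)^T · Sigma^{-1} · (x - mu):
  Sigma^{-1} · (x - mu) = (0.125, -0.25).
  (x - mu)^T · [Sigma^{-1} · (x - mu)] = (2)·(0.125) + (-2)·(-0.25) = 0.75.

Step 4 — take square root: d = √(0.75) ≈ 0.866.

d(x, mu) = √(0.75) ≈ 0.866


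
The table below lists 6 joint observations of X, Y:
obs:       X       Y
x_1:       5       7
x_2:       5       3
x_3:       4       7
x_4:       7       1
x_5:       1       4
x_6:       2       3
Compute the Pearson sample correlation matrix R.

Step 1 — column means:
  mean(X) = (5 + 5 + 4 + 7 + 1 + 2) / 6 = 24/6 = 4
  mean(Y) = (7 + 3 + 7 + 1 + 4 + 3) / 6 = 25/6 = 4.1667

Step 2 — sample variances and covariances s[i,j] = (1/(n-1)) · Σ_k (x_{k,i} - mean_i) · (x_{k,j} - mean_j), with n-1 = 5:
  s[X,X] = ((1)·(1) + (1)·(1) + (0)·(0) + (3)·(3) + (-3)·(-3) + (-2)·(-2)) / 5 = 24/5 = 4.8
  s[X,Y] = ((1)·(2.8333) + (1)·(-1.1667) + (0)·(2.8333) + (3)·(-3.1667) + (-3)·(-0.1667) + (-2)·(-1.1667)) / 5 = -5/5 = -1
  s[Y,Y] = ((2.8333)·(2.8333) + (-1.1667)·(-1.1667) + (2.8333)·(2.8333) + (-3.1667)·(-3.1667) + (-0.1667)·(-0.1667) + (-1.1667)·(-1.1667)) / 5 = 28.8333/5 = 5.7667
  Sample standard deviations s_i = √(s[i,i]):
  s(X) = √(4.8) = 2.1909
  s(Y) = √(5.7667) = 2.4014

Step 3 — r_{ij} = s_{ij} / (s_i · s_j):
  r[X,X] = 1 (diagonal).
  r[X,Y] = -1 / (2.1909 · 2.4014) = -1 / 5.2612 = -0.1901
  r[Y,Y] = 1 (diagonal).

R is symmetric with unit diagonal. Assembling:

R = [[1, -0.1901],
 [-0.1901, 1]]


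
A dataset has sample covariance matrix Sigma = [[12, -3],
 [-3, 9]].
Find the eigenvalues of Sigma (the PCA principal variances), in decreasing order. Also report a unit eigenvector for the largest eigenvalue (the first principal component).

Step 1 — characteristic polynomial of 2×2 Sigma:
  det(Sigma - λI) = λ² - trace · λ + det = 0.
  trace = 12 + 9 = 21, det = 12·9 - (-3)² = 99.
Step 2 — discriminant:
  Δ = trace² - 4·det = 441 - 396 = 45.
Step 3 — eigenvalues:
  λ = (trace ± √Δ)/2 = (21 ± 6.7082)/2,
  λ_1 = 13.8541,  λ_2 = 7.1459.

Step 4 — unit eigenvector for λ_1: solve (Sigma - λ_1 I)v = 0. First row:
  (12 - 13.8541)·v_x + (-3)·v_y = 0, i.e. (-1.8541)·v_x + (-3)·v_y = 0,
  so v ∝ (b, λ_1 - a) = (-3, 1.8541); multiply by -1 so the first entry is positive: u = (3, -1.8541).
  ||u|| = √((3)² + (-1.8541)²) = √(12.4377) ≈ 3.5267,
  v_1 = u/||u|| ≈ (0.8507, -0.5257) (||v_1|| = 1).

λ_1 = 13.8541,  λ_2 = 7.1459;  v_1 ≈ (0.8507, -0.5257)


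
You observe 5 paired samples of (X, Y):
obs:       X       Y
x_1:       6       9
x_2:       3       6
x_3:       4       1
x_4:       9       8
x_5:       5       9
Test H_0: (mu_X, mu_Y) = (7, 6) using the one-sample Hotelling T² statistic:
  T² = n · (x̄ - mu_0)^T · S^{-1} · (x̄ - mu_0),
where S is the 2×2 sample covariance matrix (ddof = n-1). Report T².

Step 1 — sample mean vector:
  mean(X) = (6 + 3 + 4 + 9 + 5) / 5 = 27/5 = 5.4
  mean(Y) = (9 + 6 + 1 + 8 + 9) / 5 = 33/5 = 6.6
  x̄ = (5.4, 6.6),  deviation x̄ - mu_0 = (5.4, 6.6) - (7, 6) = (-1.6, 0.6).

Step 2 — sample covariance matrix, S[i,j] = (1/(n-1)) · Σ_k (x_{k,i} - mean_i) · (x_{k,j} - mean_j), divisor n-1 = 4:
  S[X,X] = ((0.6)·(0.6) + (-2.4)·(-2.4) + (-1.4)·(-1.4) + (3.6)·(3.6) + (-0.4)·(-0.4)) / 4 = 21.2/4 = 5.3
  S[X,Y] = ((0.6)·(2.4) + (-2.4)·(-0.6) + (-1.4)·(-5.6) + (3.6)·(1.4) + (-0.4)·(2.4)) / 4 = 14.8/4 = 3.7
  S[Y,Y] = ((2.4)·(2.4) + (-0.6)·(-0.6) + (-5.6)·(-5.6) + (1.4)·(1.4) + (2.4)·(2.4)) / 4 = 45.2/4 = 11.3
  S = [[5.3, 3.7],
 [3.7, 11.3]].

Step 3 — invert S. det(S) = 5.3·11.3 - (3.7)² = 46.2.
  S^{-1} = (1/det) · [[d, -b], [-b, a]] = [[0.2446, -0.0801],
 [-0.0801, 0.1147]].

Step 4 — quadratic form (x̄ - mu_0)^T · S^{-1} · (x̄ - mu_0):
  S^{-1} · (x̄ - mu_0) = (-0.4394, 0.197),
  (x̄ - mu_0)^T · [...] = (-1.6)·(-0.4394) + (0.6)·(0.197) = 0.8212.

Step 5 — scale by n: T² = 5 · 0.8212 = 4.1061.

T² ≈ 4.1061


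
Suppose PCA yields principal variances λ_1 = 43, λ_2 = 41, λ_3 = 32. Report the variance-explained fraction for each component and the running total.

Step 1 — total variance = trace(Sigma) = Σ λ_i = 43 + 41 + 32 = 116.

Step 2 — fraction explained by component i = λ_i / Σ λ:
  PC1: 43/116 = 0.3707
  PC2: 41/116 = 0.3534
  PC3: 32/116 = 0.2759

Step 3 — cumulative fraction after k components = (λ_1 + ... + λ_k) / Σ λ:
  k = 1: 43/116 = 0.3707
  k = 2: (43 + 41)/116 = 84/116 = 0.7241
  k = 3: (43 + 41 + 32)/116 = 116/116 = 1

Summary (fraction, with percent):

explained: PC1 0.3707 (37.07%), PC2 0.3534 (35.34%), PC3 0.2759 (27.59%);  cumulative: 0.3707, 0.7241, 1


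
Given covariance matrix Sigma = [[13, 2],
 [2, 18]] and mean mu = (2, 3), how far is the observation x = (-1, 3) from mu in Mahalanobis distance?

Step 1 — centre the observation: (x - mu) = (-3, 0).

Step 2 — invert Sigma. det(Sigma) = 13·18 - (2)² = 230.
  Sigma^{-1} = (1/det) · [[d, -b], [-b, a]] = [[0.0783, -0.0087],
 [-0.0087, 0.0565]].

Step 3 — form the quadratic (x - mu)^T · Sigma^{-1} · (x - mu):
  Sigma^{-1} · (x - mu) = (-0.2348, 0.0261).
  (x - mu)^T · [Sigma^{-1} · (x - mu)] = (-3)·(-0.2348) + (0)·(0.0261) = 0.7043.

Step 4 — take square root: d = √(0.7043) ≈ 0.8393.

d(x, mu) = √(0.7043) ≈ 0.8393


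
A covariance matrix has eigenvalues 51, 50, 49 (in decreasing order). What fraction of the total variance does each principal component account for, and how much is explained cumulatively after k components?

Step 1 — total variance = trace(Sigma) = Σ λ_i = 51 + 50 + 49 = 150.

Step 2 — fraction explained by component i = λ_i / Σ λ:
  PC1: 51/150 = 0.34
  PC2: 50/150 = 0.3333
  PC3: 49/150 = 0.3267

Step 3 — cumulative fraction after k components = (λ_1 + ... + λ_k) / Σ λ:
  k = 1: 51/150 = 0.34
  k = 2: (51 + 50)/150 = 101/150 = 0.6733
  k = 3: (51 + 50 + 49)/150 = 150/150 = 1

Summary (fraction, with percent):

explained: PC1 0.34 (34%), PC2 0.3333 (33.33%), PC3 0.3267 (32.67%);  cumulative: 0.34, 0.6733, 1


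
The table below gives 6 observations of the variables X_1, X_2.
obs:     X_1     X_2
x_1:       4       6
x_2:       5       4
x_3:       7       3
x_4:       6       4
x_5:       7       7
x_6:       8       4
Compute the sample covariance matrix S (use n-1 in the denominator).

Step 1 — column means:
  mean(X_1) = (4 + 5 + 7 + 6 + 7 + 8) / 6 = 37/6 = 6.1667
  mean(X_2) = (6 + 4 + 3 + 4 + 7 + 4) / 6 = 28/6 = 4.6667

Step 2 — sample covariance S[i,j] = (1/(n-1)) · Σ_k (x_{k,i} - mean_i) · (x_{k,j} - mean_j), with n-1 = 5.
  S[X_1,X_1] = ((-2.1667)·(-2.1667) + (-1.1667)·(-1.1667) + (0.8333)·(0.8333) + (-0.1667)·(-0.1667) + (0.8333)·(0.8333) + (1.8333)·(1.8333)) / 5 = 10.8333/5 = 2.1667
  S[X_1,X_2] = ((-2.1667)·(1.3333) + (-1.1667)·(-0.6667) + (0.8333)·(-1.6667) + (-0.1667)·(-0.6667) + (0.8333)·(2.3333) + (1.8333)·(-0.6667)) / 5 = -2.6667/5 = -0.5333
  S[X_2,X_2] = ((1.3333)·(1.3333) + (-0.6667)·(-0.6667) + (-1.6667)·(-1.6667) + (-0.6667)·(-0.6667) + (2.3333)·(2.3333) + (-0.6667)·(-0.6667)) / 5 = 11.3333/5 = 2.2667

S is symmetric (S[j,i] = S[i,j]). Assembling:

S = [[2.1667, -0.5333],
 [-0.5333, 2.2667]]


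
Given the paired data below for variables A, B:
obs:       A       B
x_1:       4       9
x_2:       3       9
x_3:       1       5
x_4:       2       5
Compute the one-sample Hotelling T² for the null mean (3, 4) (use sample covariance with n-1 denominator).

Step 1 — sample mean vector:
  mean(A) = (4 + 3 + 1 + 2) / 4 = 10/4 = 2.5
  mean(B) = (9 + 9 + 5 + 5) / 4 = 28/4 = 7
  x̄ = (2.5, 7),  deviation x̄ - mu_0 = (2.5, 7) - (3, 4) = (-0.5, 3).

Step 2 — sample covariance matrix, S[i,j] = (1/(n-1)) · Σ_k (x_{k,i} - mean_i) · (x_{k,j} - mean_j), divisor n-1 = 3:
  S[A,A] = ((1.5)·(1.5) + (0.5)·(0.5) + (-1.5)·(-1.5) + (-0.5)·(-0.5)) / 3 = 5/3 = 1.6667
  S[A,B] = ((1.5)·(2) + (0.5)·(2) + (-1.5)·(-2) + (-0.5)·(-2)) / 3 = 8/3 = 2.6667
  S[B,B] = ((2)·(2) + (2)·(2) + (-2)·(-2) + (-2)·(-2)) / 3 = 16/3 = 5.3333
  S = [[1.6667, 2.6667],
 [2.6667, 5.3333]].

Step 3 — invert S. det(S) = 1.6667·5.3333 - (2.6667)² = 1.7778.
  S^{-1} = (1/det) · [[d, -b], [-b, a]] = [[3, -1.5],
 [-1.5, 0.9375]].

Step 4 — quadratic form (x̄ - mu_0)^T · S^{-1} · (x̄ - mu_0):
  S^{-1} · (x̄ - mu_0) = (-6, 3.5625),
  (x̄ - mu_0)^T · [...] = (-0.5)·(-6) + (3)·(3.5625) = 13.6875.

Step 5 — scale by n: T² = 4 · 13.6875 = 54.75.

T² ≈ 54.75


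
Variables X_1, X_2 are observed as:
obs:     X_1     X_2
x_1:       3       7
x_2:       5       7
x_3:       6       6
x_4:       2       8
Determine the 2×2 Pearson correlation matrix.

Step 1 — column means:
  mean(X_1) = (3 + 5 + 6 + 2) / 4 = 16/4 = 4
  mean(X_2) = (7 + 7 + 6 + 8) / 4 = 28/4 = 7

Step 2 — sample variances and covariances s[i,j] = (1/(n-1)) · Σ_k (x_{k,i} - mean_i) · (x_{k,j} - mean_j), with n-1 = 3:
  s[X_1,X_1] = ((-1)·(-1) + (1)·(1) + (2)·(2) + (-2)·(-2)) / 3 = 10/3 = 3.3333
  s[X_1,X_2] = ((-1)·(0) + (1)·(0) + (2)·(-1) + (-2)·(1)) / 3 = -4/3 = -1.3333
  s[X_2,X_2] = ((0)·(0) + (0)·(0) + (-1)·(-1) + (1)·(1)) / 3 = 2/3 = 0.6667
  Sample standard deviations s_i = √(s[i,i]):
  s(X_1) = √(3.3333) = 1.8257
  s(X_2) = √(0.6667) = 0.8165

Step 3 — r_{ij} = s_{ij} / (s_i · s_j):
  r[X_1,X_1] = 1 (diagonal).
  r[X_1,X_2] = -1.3333 / (1.8257 · 0.8165) = -1.3333 / 1.4907 = -0.8944
  r[X_2,X_2] = 1 (diagonal).

R is symmetric with unit diagonal. Assembling:

R = [[1, -0.8944],
 [-0.8944, 1]]


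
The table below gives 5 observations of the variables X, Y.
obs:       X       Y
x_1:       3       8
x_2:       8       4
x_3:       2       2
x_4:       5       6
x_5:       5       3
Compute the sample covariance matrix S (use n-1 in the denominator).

Step 1 — column means:
  mean(X) = (3 + 8 + 2 + 5 + 5) / 5 = 23/5 = 4.6
  mean(Y) = (8 + 4 + 2 + 6 + 3) / 5 = 23/5 = 4.6

Step 2 — sample covariance S[i,j] = (1/(n-1)) · Σ_k (x_{k,i} - mean_i) · (x_{k,j} - mean_j), with n-1 = 4.
  S[X,X] = ((-1.6)·(-1.6) + (3.4)·(3.4) + (-2.6)·(-2.6) + (0.4)·(0.4) + (0.4)·(0.4)) / 4 = 21.2/4 = 5.3
  S[X,Y] = ((-1.6)·(3.4) + (3.4)·(-0.6) + (-2.6)·(-2.6) + (0.4)·(1.4) + (0.4)·(-1.6)) / 4 = -0.8/4 = -0.2
  S[Y,Y] = ((3.4)·(3.4) + (-0.6)·(-0.6) + (-2.6)·(-2.6) + (1.4)·(1.4) + (-1.6)·(-1.6)) / 4 = 23.2/4 = 5.8

S is symmetric (S[j,i] = S[i,j]). Assembling:

S = [[5.3, -0.2],
 [-0.2, 5.8]]


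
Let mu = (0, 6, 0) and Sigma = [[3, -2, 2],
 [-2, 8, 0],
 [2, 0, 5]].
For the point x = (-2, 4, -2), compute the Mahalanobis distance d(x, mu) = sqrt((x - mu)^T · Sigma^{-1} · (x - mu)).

Step 1 — centre the observation: (x - mu) = (-2, -2, -2).

Step 2 — invert Sigma (cofactor / det for 3×3, or solve directly):
  Sigma^{-1} = [[0.5882, 0.1471, -0.2353],
 [0.1471, 0.1618, -0.0588],
 [-0.2353, -0.0588, 0.2941]].

Step 3 — form the quadratic (x - mu)^T · Sigma^{-1} · (x - mu):
  Sigma^{-1} · (x - mu) = (-1, -0.5, 0).
  (x - mu)^T · [Sigma^{-1} · (x - mu)] = (-2)·(-1) + (-2)·(-0.5) + (-2)·(0) = 3.

Step 4 — take square root: d = √(3) ≈ 1.7321.

d(x, mu) = √(3) ≈ 1.7321


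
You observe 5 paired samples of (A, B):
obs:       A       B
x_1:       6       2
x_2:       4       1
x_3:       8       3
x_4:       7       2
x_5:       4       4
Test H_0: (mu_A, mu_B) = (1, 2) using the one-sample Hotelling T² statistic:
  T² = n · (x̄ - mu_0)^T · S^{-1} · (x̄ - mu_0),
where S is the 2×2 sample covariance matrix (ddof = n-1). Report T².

Step 1 — sample mean vector:
  mean(A) = (6 + 4 + 8 + 7 + 4) / 5 = 29/5 = 5.8
  mean(B) = (2 + 1 + 3 + 2 + 4) / 5 = 12/5 = 2.4
  x̄ = (5.8, 2.4),  deviation x̄ - mu_0 = (5.8, 2.4) - (1, 2) = (4.8, 0.4).

Step 2 — sample covariance matrix, S[i,j] = (1/(n-1)) · Σ_k (x_{k,i} - mean_i) · (x_{k,j} - mean_j), divisor n-1 = 4:
  S[A,A] = ((0.2)·(0.2) + (-1.8)·(-1.8) + (2.2)·(2.2) + (1.2)·(1.2) + (-1.8)·(-1.8)) / 4 = 12.8/4 = 3.2
  S[A,B] = ((0.2)·(-0.4) + (-1.8)·(-1.4) + (2.2)·(0.6) + (1.2)·(-0.4) + (-1.8)·(1.6)) / 4 = 0.4/4 = 0.1
  S[B,B] = ((-0.4)·(-0.4) + (-1.4)·(-1.4) + (0.6)·(0.6) + (-0.4)·(-0.4) + (1.6)·(1.6)) / 4 = 5.2/4 = 1.3
  S = [[3.2, 0.1],
 [0.1, 1.3]].

Step 3 — invert S. det(S) = 3.2·1.3 - (0.1)² = 4.15.
  S^{-1} = (1/det) · [[d, -b], [-b, a]] = [[0.3133, -0.0241],
 [-0.0241, 0.7711]].

Step 4 — quadratic form (x̄ - mu_0)^T · S^{-1} · (x̄ - mu_0):
  S^{-1} · (x̄ - mu_0) = (1.494, 0.1928),
  (x̄ - mu_0)^T · [...] = (4.8)·(1.494) + (0.4)·(0.1928) = 7.2482.

Step 5 — scale by n: T² = 5 · 7.2482 = 36.241.

T² ≈ 36.241


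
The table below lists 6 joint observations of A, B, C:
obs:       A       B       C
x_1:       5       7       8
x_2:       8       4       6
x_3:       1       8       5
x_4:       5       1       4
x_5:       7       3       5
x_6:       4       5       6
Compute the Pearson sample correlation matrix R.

Step 1 — column means:
  mean(A) = (5 + 8 + 1 + 5 + 7 + 4) / 6 = 30/6 = 5
  mean(B) = (7 + 4 + 8 + 1 + 3 + 5) / 6 = 28/6 = 4.6667
  mean(C) = (8 + 6 + 5 + 4 + 5 + 6) / 6 = 34/6 = 5.6667

Step 2 — sample variances and covariances s[i,j] = (1/(n-1)) · Σ_k (x_{k,i} - mean_i) · (x_{k,j} - mean_j), with n-1 = 5:
  s[A,A] = ((0)·(0) + (3)·(3) + (-4)·(-4) + (0)·(0) + (2)·(2) + (-1)·(-1)) / 5 = 30/5 = 6
  s[A,B] = ((0)·(2.3333) + (3)·(-0.6667) + (-4)·(3.3333) + (0)·(-3.6667) + (2)·(-1.6667) + (-1)·(0.3333)) / 5 = -19/5 = -3.8
  s[A,C] = ((0)·(2.3333) + (3)·(0.3333) + (-4)·(-0.6667) + (0)·(-1.6667) + (2)·(-0.6667) + (-1)·(0.3333)) / 5 = 2/5 = 0.4
  s[B,B] = ((2.3333)·(2.3333) + (-0.6667)·(-0.6667) + (3.3333)·(3.3333) + (-3.6667)·(-3.6667) + (-1.6667)·(-1.6667) + (0.3333)·(0.3333)) / 5 = 33.3333/5 = 6.6667
  s[B,C] = ((2.3333)·(2.3333) + (-0.6667)·(0.3333) + (3.3333)·(-0.6667) + (-3.6667)·(-1.6667) + (-1.6667)·(-0.6667) + (0.3333)·(0.3333)) / 5 = 10.3333/5 = 2.0667
  s[C,C] = ((2.3333)·(2.3333) + (0.3333)·(0.3333) + (-0.6667)·(-0.6667) + (-1.6667)·(-1.6667) + (-0.6667)·(-0.6667) + (0.3333)·(0.3333)) / 5 = 9.3333/5 = 1.8667
  Sample standard deviations s_i = √(s[i,i]):
  s(A) = √(6) = 2.4495
  s(B) = √(6.6667) = 2.582
  s(C) = √(1.8667) = 1.3663

Step 3 — r_{ij} = s_{ij} / (s_i · s_j):
  r[A,A] = 1 (diagonal).
  r[A,B] = -3.8 / (2.4495 · 2.582) = -3.8 / 6.3246 = -0.6008
  r[A,C] = 0.4 / (2.4495 · 1.3663) = 0.4 / 3.3466 = 0.1195
  r[B,B] = 1 (diagonal).
  r[B,C] = 2.0667 / (2.582 · 1.3663) = 2.0667 / 3.5277 = 0.5858
  r[C,C] = 1 (diagonal).

R is symmetric with unit diagonal. Assembling:

R = [[1, -0.6008, 0.1195],
 [-0.6008, 1, 0.5858],
 [0.1195, 0.5858, 1]]


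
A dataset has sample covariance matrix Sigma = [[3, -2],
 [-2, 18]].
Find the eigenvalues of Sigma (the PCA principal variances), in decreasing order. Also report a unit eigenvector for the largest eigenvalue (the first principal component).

Step 1 — characteristic polynomial of 2×2 Sigma:
  det(Sigma - λI) = λ² - trace · λ + det = 0.
  trace = 3 + 18 = 21, det = 3·18 - (-2)² = 50.
Step 2 — discriminant:
  Δ = trace² - 4·det = 441 - 200 = 241.
Step 3 — eigenvalues:
  λ = (trace ± √Δ)/2 = (21 ± 15.5242)/2,
  λ_1 = 18.2621,  λ_2 = 2.7379.

Step 4 — unit eigenvector for λ_1: solve (Sigma - λ_1 I)v = 0. First row:
  (3 - 18.2621)·v_x + (-2)·v_y = 0, i.e. (-15.2621)·v_x + (-2)·v_y = 0,
  so v ∝ (b, λ_1 - a) = (-2, 15.2621); multiply by -1 so the first entry is positive: u = (2, -15.2621).
  ||u|| = √((2)² + (-15.2621)²) = √(236.9313) ≈ 15.3926,
  v_1 = u/||u|| ≈ (0.1299, -0.9915) (||v_1|| = 1).

λ_1 = 18.2621,  λ_2 = 2.7379;  v_1 ≈ (0.1299, -0.9915)


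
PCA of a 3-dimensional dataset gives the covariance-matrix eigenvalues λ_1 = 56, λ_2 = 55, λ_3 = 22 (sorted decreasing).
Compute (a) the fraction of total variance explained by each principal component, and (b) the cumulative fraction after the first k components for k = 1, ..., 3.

Step 1 — total variance = trace(Sigma) = Σ λ_i = 56 + 55 + 22 = 133.

Step 2 — fraction explained by component i = λ_i / Σ λ:
  PC1: 56/133 = 0.4211
  PC2: 55/133 = 0.4135
  PC3: 22/133 = 0.1654

Step 3 — cumulative fraction after k components = (λ_1 + ... + λ_k) / Σ λ:
  k = 1: 56/133 = 0.4211
  k = 2: (56 + 55)/133 = 111/133 = 0.8346
  k = 3: (56 + 55 + 22)/133 = 133/133 = 1

Summary (fraction, with percent):

explained: PC1 0.4211 (42.11%), PC2 0.4135 (41.35%), PC3 0.1654 (16.54%);  cumulative: 0.4211, 0.8346, 1


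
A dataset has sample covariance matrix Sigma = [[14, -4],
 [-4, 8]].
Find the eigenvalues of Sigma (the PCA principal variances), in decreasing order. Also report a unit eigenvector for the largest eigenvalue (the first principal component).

Step 1 — characteristic polynomial of 2×2 Sigma:
  det(Sigma - λI) = λ² - trace · λ + det = 0.
  trace = 14 + 8 = 22, det = 14·8 - (-4)² = 96.
Step 2 — discriminant:
  Δ = trace² - 4·det = 484 - 384 = 100.
Step 3 — eigenvalues:
  λ = (trace ± √Δ)/2 = (22 ± 10)/2,
  λ_1 = 16,  λ_2 = 6.

Step 4 — unit eigenvector for λ_1: solve (Sigma - λ_1 I)v = 0. First row:
  (14 - 16)·v_x + (-4)·v_y = 0, i.e. (-2)·v_x + (-4)·v_y = 0,
  so v ∝ (b, λ_1 - a) = (-4, 2); multiply by -1 so the first entry is positive: u = (4, -2).
  ||u|| = √((4)² + (-2)²) = √(20) ≈ 4.4721,
  v_1 = u/||u|| ≈ (0.8944, -0.4472) (||v_1|| = 1).

λ_1 = 16,  λ_2 = 6;  v_1 ≈ (0.8944, -0.4472)


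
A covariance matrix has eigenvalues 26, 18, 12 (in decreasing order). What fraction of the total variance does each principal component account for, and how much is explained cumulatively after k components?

Step 1 — total variance = trace(Sigma) = Σ λ_i = 26 + 18 + 12 = 56.

Step 2 — fraction explained by component i = λ_i / Σ λ:
  PC1: 26/56 = 0.4643
  PC2: 18/56 = 0.3214
  PC3: 12/56 = 0.2143

Step 3 — cumulative fraction after k components = (λ_1 + ... + λ_k) / Σ λ:
  k = 1: 26/56 = 0.4643
  k = 2: (26 + 18)/56 = 44/56 = 0.7857
  k = 3: (26 + 18 + 12)/56 = 56/56 = 1

Summary (fraction, with percent):

explained: PC1 0.4643 (46.43%), PC2 0.3214 (32.14%), PC3 0.2143 (21.43%);  cumulative: 0.4643, 0.7857, 1


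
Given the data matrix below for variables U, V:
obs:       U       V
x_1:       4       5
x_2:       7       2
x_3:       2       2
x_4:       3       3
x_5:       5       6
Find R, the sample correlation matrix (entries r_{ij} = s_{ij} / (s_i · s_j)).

Step 1 — column means:
  mean(U) = (4 + 7 + 2 + 3 + 5) / 5 = 21/5 = 4.2
  mean(V) = (5 + 2 + 2 + 3 + 6) / 5 = 18/5 = 3.6

Step 2 — sample variances and covariances s[i,j] = (1/(n-1)) · Σ_k (x_{k,i} - mean_i) · (x_{k,j} - mean_j), with n-1 = 4:
  s[U,U] = ((-0.2)·(-0.2) + (2.8)·(2.8) + (-2.2)·(-2.2) + (-1.2)·(-1.2) + (0.8)·(0.8)) / 4 = 14.8/4 = 3.7
  s[U,V] = ((-0.2)·(1.4) + (2.8)·(-1.6) + (-2.2)·(-1.6) + (-1.2)·(-0.6) + (0.8)·(2.4)) / 4 = 1.4/4 = 0.35
  s[V,V] = ((1.4)·(1.4) + (-1.6)·(-1.6) + (-1.6)·(-1.6) + (-0.6)·(-0.6) + (2.4)·(2.4)) / 4 = 13.2/4 = 3.3
  Sample standard deviations s_i = √(s[i,i]):
  s(U) = √(3.7) = 1.9235
  s(V) = √(3.3) = 1.8166

Step 3 — r_{ij} = s_{ij} / (s_i · s_j):
  r[U,U] = 1 (diagonal).
  r[U,V] = 0.35 / (1.9235 · 1.8166) = 0.35 / 3.4943 = 0.1002
  r[V,V] = 1 (diagonal).

R is symmetric with unit diagonal. Assembling:

R = [[1, 0.1002],
 [0.1002, 1]]


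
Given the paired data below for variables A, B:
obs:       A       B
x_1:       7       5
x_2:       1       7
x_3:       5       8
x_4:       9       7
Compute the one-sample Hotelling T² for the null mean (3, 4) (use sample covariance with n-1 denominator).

Step 1 — sample mean vector:
  mean(A) = (7 + 1 + 5 + 9) / 4 = 22/4 = 5.5
  mean(B) = (5 + 7 + 8 + 7) / 4 = 27/4 = 6.75
  x̄ = (5.5, 6.75),  deviation x̄ - mu_0 = (5.5, 6.75) - (3, 4) = (2.5, 2.75).

Step 2 — sample covariance matrix, S[i,j] = (1/(n-1)) · Σ_k (x_{k,i} - mean_i) · (x_{k,j} - mean_j), divisor n-1 = 3:
  S[A,A] = ((1.5)·(1.5) + (-4.5)·(-4.5) + (-0.5)·(-0.5) + (3.5)·(3.5)) / 3 = 35/3 = 11.6667
  S[A,B] = ((1.5)·(-1.75) + (-4.5)·(0.25) + (-0.5)·(1.25) + (3.5)·(0.25)) / 3 = -3.5/3 = -1.1667
  S[B,B] = ((-1.75)·(-1.75) + (0.25)·(0.25) + (1.25)·(1.25) + (0.25)·(0.25)) / 3 = 4.75/3 = 1.5833
  S = [[11.6667, -1.1667],
 [-1.1667, 1.5833]].

Step 3 — invert S. det(S) = 11.6667·1.5833 - (-1.1667)² = 17.1111.
  S^{-1} = (1/det) · [[d, -b], [-b, a]] = [[0.0925, 0.0682],
 [0.0682, 0.6818]].

Step 4 — quadratic form (x̄ - mu_0)^T · S^{-1} · (x̄ - mu_0):
  S^{-1} · (x̄ - mu_0) = (0.4188, 2.0455),
  (x̄ - mu_0)^T · [...] = (2.5)·(0.4188) + (2.75)·(2.0455) = 6.6721.

Step 5 — scale by n: T² = 4 · 6.6721 = 26.6883.

T² ≈ 26.6883
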